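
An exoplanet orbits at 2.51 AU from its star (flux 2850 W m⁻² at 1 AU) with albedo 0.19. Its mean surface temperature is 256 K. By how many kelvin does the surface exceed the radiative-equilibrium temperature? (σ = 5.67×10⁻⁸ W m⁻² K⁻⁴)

ΔT ≈ 55.5 K

S = 2850/2.51² = 452.4 W m⁻².
T_eq = [S(1−A)/(4σ)]^(1/4) = [452.4×0.81/(4×5.67×10⁻⁸)]^(1/4) = 200.5 K.
ΔT = T_surf − T_eq = 256 − 200.5.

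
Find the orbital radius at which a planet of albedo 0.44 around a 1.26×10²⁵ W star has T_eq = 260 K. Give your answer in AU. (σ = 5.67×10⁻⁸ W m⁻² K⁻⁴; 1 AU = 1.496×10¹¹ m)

d ≈ 0.156 AU

From T_eq⁴ = L(1−A)/(16πσd²): d = √[L(1−A)/(16πσT_eq⁴)].
d = √[1.26×10²⁵ × 0.56 / (16π × 5.67×10⁻⁸ × (260)⁴)] = 2.33×10¹⁰ m = 0.156 AU.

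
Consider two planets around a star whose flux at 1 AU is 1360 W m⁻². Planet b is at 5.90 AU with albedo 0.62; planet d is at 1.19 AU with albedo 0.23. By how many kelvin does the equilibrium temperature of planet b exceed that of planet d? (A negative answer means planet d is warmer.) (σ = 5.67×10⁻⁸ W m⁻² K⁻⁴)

ΔT ≈ -149.0 K

T_eq = [S₀(1−A)/(4σd²)]^(1/4), so T ∝ (1−A)^(1/4) / √d.
T₁ = [1360×0.38/(4×5.67×10⁻⁸×5.90²)]^(1/4) = 89.95 K.
T₂ = [1360×0.77/(4×5.67×10⁻⁸×1.19²)]^(1/4) = 238.96 K.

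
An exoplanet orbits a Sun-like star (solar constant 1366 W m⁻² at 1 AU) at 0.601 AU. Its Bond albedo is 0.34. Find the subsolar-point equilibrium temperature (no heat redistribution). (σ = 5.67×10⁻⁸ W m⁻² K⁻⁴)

T_ss ≈ 458 K

Flux at 0.601 AU: S = 1366/0.601² = 3780 W m⁻².
At the subsolar point the surface absorbs S(1−A) and emits σT⁴ per unit area — no factor of 4, since only the local patch is in balance.
T = [3780 × 0.66 / 5.67×10⁻⁸]^(1/4) = (4.40×10¹⁰)^(1/4) = 458 K.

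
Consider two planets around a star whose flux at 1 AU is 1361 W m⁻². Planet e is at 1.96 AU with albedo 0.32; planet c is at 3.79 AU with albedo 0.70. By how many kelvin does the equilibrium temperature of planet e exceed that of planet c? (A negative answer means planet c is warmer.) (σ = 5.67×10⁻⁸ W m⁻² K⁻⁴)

ΔT ≈ 74.7 K

T_eq = [S₀(1−A)/(4σd²)]^(1/4), so T ∝ (1−A)^(1/4) / √d.
T₁ = [1361×0.68/(4×5.67×10⁻⁸×1.96²)]^(1/4) = 180.53 K.
T₂ = [1361×0.30/(4×5.67×10⁻⁸×3.79²)]^(1/4) = 105.81 K.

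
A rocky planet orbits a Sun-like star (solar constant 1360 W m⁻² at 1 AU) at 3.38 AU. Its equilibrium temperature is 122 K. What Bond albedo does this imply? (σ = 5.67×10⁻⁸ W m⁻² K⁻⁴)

Flux at 3.38 AU: S = 1360/3.38² = 119 W m⁻².
From T_eq⁴ = S(1−A)/(4σ): 1−A = 4σT_eq⁴/S.
1−A = 4 × 5.67×10⁻⁸ × (122)⁴ / 119 = 0.422.

A ≈ 0.58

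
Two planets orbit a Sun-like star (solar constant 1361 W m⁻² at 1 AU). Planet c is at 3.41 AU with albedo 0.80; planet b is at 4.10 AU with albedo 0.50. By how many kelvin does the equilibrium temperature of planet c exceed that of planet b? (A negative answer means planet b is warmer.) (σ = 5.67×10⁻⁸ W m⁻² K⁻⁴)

T_eq = [S₀(1−A)/(4σd²)]^(1/4), so T ∝ (1−A)^(1/4) / √d.
T₁ = [1361×0.20/(4×5.67×10⁻⁸×3.41²)]^(1/4) = 100.79 K.
T₂ = [1361×0.50/(4×5.67×10⁻⁸×4.10²)]^(1/4) = 115.59 K.

ΔT ≈ -14.8 K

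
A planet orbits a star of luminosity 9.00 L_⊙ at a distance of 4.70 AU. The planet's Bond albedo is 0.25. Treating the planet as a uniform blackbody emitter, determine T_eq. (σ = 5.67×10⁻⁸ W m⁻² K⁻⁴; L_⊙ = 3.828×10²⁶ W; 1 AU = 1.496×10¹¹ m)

T_eq ≈ 207 K

d = 4.70 AU = 7.03×10¹¹ m.
L = 9.00 × 3.828×10²⁶ = 3.45×10²⁷ W.
Flux: S = L/(4πd²) = 3.45×10²⁷/(4π×(7.03×10¹¹)²) = 555 W m⁻².
Energy balance: absorbed = emitted ⇒ πR²·S(1−A) = 4πR²·σT_eq⁴, so T_eq⁴ = S(1−A)/(4σ).
T_eq = [555 × 0.75 / (4 × 5.67×10⁻⁸)]^(1/4) = (1.83×10⁹)^(1/4) = 207 K.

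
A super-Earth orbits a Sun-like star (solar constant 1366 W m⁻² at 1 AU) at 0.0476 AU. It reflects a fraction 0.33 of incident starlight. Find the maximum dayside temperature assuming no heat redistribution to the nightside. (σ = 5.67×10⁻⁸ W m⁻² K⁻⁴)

T_ss ≈ 1630 K

Flux at 0.0476 AU: S = 1366/0.0476² = 6.03×10⁵ W m⁻².
With no redistribution each surface element balances locally: S(1−A) = σT⁴.
T = [6.03×10⁵ × 0.67 / 5.67×10⁻⁸]^(1/4) = (7.12×10¹²)^(1/4) = 1630 K.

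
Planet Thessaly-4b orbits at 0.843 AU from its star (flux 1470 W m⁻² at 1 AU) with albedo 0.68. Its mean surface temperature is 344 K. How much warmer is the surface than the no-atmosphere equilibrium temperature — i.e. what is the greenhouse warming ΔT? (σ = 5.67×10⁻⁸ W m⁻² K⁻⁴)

ΔT ≈ 111.6 K

S = 1470/0.843² = 2069 W m⁻².
T_eq = [S(1−A)/(4σ)]^(1/4) = [2069×0.32/(4×5.67×10⁻⁸)]^(1/4) = 232.4 K.
ΔT = T_surf − T_eq = 344 − 232.4.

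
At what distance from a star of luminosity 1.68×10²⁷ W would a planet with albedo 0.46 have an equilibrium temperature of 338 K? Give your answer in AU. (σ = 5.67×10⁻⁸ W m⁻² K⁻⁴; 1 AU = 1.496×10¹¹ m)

d ≈ 1.04 AU

From T_eq⁴ = L(1−A)/(16πσd²): d = √[L(1−A)/(16πσT_eq⁴)].
d = √[1.68×10²⁷ × 0.54 / (16π × 5.67×10⁻⁸ × (338)⁴)] = 1.56×10¹¹ m = 1.04 AU.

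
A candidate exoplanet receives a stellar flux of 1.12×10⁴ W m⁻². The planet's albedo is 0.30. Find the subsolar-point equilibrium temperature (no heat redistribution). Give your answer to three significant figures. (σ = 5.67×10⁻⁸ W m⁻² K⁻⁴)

T_ss ≈ 610 K

At the subsolar point the surface absorbs S(1−A) and emits σT⁴ per unit area — no factor of 4, since only the local patch is in balance.
T = [1.12×10⁴ × 0.70 / 5.67×10⁻⁸]^(1/4) = (1.38×10¹¹)^(1/4) = 610 K.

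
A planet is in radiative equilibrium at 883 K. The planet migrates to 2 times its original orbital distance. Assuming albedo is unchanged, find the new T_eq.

T_eq ≈ 624 K

T_eq ∝ L^(1/4) · d^(−1/2).
T′ = 883 / 2^(1/2) = 624 K.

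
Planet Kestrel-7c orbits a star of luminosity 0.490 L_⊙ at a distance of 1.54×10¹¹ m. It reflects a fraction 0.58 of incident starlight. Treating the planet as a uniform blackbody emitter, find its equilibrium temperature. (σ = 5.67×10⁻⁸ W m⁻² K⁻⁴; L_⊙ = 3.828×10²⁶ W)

T_eq ≈ 185 K

L = 0.490 × 3.828×10²⁶ = 1.88×10²⁶ W.
Flux: S = L/(4πd²) = 1.88×10²⁶/(4π×(1.54×10¹¹)²) = 629 W m⁻².
Energy balance: absorbed = emitted ⇒ πR²·S(1−A) = 4πR²·σT_eq⁴, so T_eq⁴ = S(1−A)/(4σ).
T_eq = [629 × 0.42 / (4 × 5.67×10⁻⁸)]^(1/4) = (1.17×10⁹)^(1/4) = 185 K.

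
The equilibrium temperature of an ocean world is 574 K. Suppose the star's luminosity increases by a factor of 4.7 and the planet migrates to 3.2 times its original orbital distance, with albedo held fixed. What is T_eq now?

T_eq ∝ L^(1/4) · d^(−1/2).
T′ = 574 × 4.7^(1/4) / 3.2^(1/2) = 472 K.

T_eq ≈ 472 K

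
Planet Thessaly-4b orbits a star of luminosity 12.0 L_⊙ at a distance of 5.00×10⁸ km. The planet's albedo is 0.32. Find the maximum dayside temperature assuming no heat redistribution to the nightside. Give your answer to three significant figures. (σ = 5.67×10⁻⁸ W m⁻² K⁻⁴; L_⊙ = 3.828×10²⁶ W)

T_ss ≈ 364 K

d = 5.00×10⁸ km = 5.00×10¹¹ m.
L = 12.0 × 3.828×10²⁶ = 4.59×10²⁷ W.
Flux: S = L/(4πd²) = 4.59×10²⁷/(4π×(5.00×10¹¹)²) = 1460 W m⁻².
With no redistribution each surface element balances locally: S(1−A) = σT⁴.
T = [1460 × 0.68 / 5.67×10⁻⁸]^(1/4) = (1.75×10¹⁰)^(1/4) = 364 K.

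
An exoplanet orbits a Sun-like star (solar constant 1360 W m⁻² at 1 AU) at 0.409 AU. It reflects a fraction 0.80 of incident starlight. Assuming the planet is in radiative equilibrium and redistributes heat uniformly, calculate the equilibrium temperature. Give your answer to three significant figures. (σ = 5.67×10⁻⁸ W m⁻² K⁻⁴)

Flux at 0.409 AU: S = 1360/0.409² = 8130 W m⁻².
Energy balance: absorbed = emitted ⇒ πR²·S(1−A) = 4πR²·σT_eq⁴, so T_eq⁴ = S(1−A)/(4σ).
T_eq = [8130 × 0.20 / (4 × 5.67×10⁻⁸)]^(1/4) = (7.17×10⁹)^(1/4) = 291 K.

T_eq ≈ 291 K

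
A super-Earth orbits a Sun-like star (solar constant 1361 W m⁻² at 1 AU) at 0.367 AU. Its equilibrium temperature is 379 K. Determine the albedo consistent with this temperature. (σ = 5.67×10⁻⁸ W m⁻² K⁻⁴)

Flux at 0.367 AU: S = 1361/0.367² = 1.01×10⁴ W m⁻².
From T_eq⁴ = S(1−A)/(4σ): 1−A = 4σT_eq⁴/S.
1−A = 4 × 5.67×10⁻⁸ × (379)⁴ / 1.01×10⁴ = 0.463.

A ≈ 0.54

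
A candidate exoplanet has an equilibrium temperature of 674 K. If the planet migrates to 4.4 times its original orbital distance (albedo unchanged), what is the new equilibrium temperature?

T_eq ≈ 321 K

T_eq ∝ L^(1/4) · d^(−1/2).
T′ = 674 / 4.4^(1/2) = 321 K.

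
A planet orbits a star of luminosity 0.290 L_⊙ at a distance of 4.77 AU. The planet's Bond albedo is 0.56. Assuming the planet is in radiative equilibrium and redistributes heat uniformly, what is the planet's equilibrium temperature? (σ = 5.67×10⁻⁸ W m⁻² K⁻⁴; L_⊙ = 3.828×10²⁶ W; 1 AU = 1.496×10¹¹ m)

d = 4.77 AU = 7.14×10¹¹ m.
L = 0.290 × 3.828×10²⁶ = 1.11×10²⁶ W.
Flux: S = L/(4πd²) = 1.11×10²⁶/(4π×(7.14×10¹¹)²) = 17.3 W m⁻².
Energy balance: absorbed = emitted ⇒ πR²·S(1−A) = 4πR²·σT_eq⁴, so T_eq⁴ = S(1−A)/(4σ).
T_eq = [17.3 × 0.44 / (4 × 5.67×10⁻⁸)]^(1/4) = (3.37×10⁷)^(1/4) = 76.2 K.

T_eq ≈ 76.2 K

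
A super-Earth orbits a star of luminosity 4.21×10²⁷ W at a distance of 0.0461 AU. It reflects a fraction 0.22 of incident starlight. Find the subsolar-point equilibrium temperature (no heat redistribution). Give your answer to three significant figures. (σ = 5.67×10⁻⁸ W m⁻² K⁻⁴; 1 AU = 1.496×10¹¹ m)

T_ss ≈ 3140 K

d = 0.0461 AU = 6.90×10⁹ m.
Flux: S = L/(4πd²) = 4.21×10²⁷/(4π×(6.90×10⁹)²) = 7.04×10⁶ W m⁻².
At the subsolar point the surface absorbs S(1−A) and emits σT⁴ per unit area — no factor of 4, since only the local patch is in balance.
T = [7.04×10⁶ × 0.78 / 5.67×10⁻⁸]^(1/4) = (9.69×10¹³)^(1/4) = 3140 K.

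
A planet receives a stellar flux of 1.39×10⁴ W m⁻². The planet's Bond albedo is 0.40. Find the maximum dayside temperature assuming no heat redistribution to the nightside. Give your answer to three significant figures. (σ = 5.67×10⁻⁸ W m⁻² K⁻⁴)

T_ss ≈ 619 K

With no redistribution each surface element balances locally: S(1−A) = σT⁴.
T = [1.39×10⁴ × 0.60 / 5.67×10⁻⁸]^(1/4) = (1.47×10¹¹)^(1/4) = 619 K.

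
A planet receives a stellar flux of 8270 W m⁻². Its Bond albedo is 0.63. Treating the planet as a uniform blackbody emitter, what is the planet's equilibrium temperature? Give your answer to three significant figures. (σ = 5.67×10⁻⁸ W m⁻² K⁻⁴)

Energy balance: absorbed = emitted ⇒ πR²·S(1−A) = 4πR²·σT_eq⁴, so T_eq⁴ = S(1−A)/(4σ).
T_eq = [8270 × 0.37 / (4 × 5.67×10⁻⁸)]^(1/4) = (1.35×10¹⁰)^(1/4) = 341 K.

T_eq ≈ 341 K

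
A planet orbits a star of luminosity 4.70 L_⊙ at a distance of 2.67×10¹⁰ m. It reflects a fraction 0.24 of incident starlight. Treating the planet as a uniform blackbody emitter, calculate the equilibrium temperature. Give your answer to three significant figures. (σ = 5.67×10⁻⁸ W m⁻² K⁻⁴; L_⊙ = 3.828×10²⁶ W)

L = 4.70 × 3.828×10²⁶ = 1.80×10²⁷ W.
Flux: S = L/(4πd²) = 1.80×10²⁷/(4π×(2.67×10¹⁰)²) = 2.01×10⁵ W m⁻².
Energy balance: absorbed = emitted ⇒ πR²·S(1−A) = 4πR²·σT_eq⁴, so T_eq⁴ = S(1−A)/(4σ).
T_eq = [2.01×10⁵ × 0.76 / (4 × 5.67×10⁻⁸)]^(1/4) = (6.73×10¹¹)^(1/4) = 906 K.

T_eq ≈ 906 K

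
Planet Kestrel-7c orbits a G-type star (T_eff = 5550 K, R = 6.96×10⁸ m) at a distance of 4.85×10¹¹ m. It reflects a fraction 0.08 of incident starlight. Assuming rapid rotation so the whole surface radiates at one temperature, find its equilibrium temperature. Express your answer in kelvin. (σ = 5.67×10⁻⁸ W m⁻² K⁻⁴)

L = 4πR_⋆²σT_⋆⁴ = 4π(6.96×10⁸)² × 5.67×10⁻⁸ × (5550)⁴ = 3.27×10²⁶ W.
S = L/(4πd²) = 111 W m⁻².
Energy balance: absorbed = emitted ⇒ πR²·S(1−A) = 4πR²·σT_eq⁴, so T_eq⁴ = S(1−A)/(4σ).
T_eq = [111 × 0.92 / (4 × 5.67×10⁻⁸)]^(1/4) = (4.49×10⁸)^(1/4) = 146 K.

T_eq ≈ 146 K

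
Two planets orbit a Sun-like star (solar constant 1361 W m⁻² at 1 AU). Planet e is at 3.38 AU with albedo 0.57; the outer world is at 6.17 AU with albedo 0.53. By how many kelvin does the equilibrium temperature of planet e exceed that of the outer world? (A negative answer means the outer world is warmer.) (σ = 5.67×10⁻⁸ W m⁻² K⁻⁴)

ΔT ≈ 29.8 K

T_eq = [S₀(1−A)/(4σd²)]^(1/4), so T ∝ (1−A)^(1/4) / √d.
T₁ = [1361×0.43/(4×5.67×10⁻⁸×3.38²)]^(1/4) = 122.59 K.
T₂ = [1361×0.47/(4×5.67×10⁻⁸×6.17²)]^(1/4) = 92.78 K.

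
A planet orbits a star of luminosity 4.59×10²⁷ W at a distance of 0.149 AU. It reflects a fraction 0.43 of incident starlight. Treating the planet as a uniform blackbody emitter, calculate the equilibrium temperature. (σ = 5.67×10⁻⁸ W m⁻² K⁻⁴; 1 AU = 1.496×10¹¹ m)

T_eq ≈ 1170 K

d = 0.149 AU = 2.23×10¹⁰ m.
Flux: S = L/(4πd²) = 4.59×10²⁷/(4π×(2.23×10¹⁰)²) = 7.35×10⁵ W m⁻².
Energy balance: absorbed = emitted ⇒ πR²·S(1−A) = 4πR²·σT_eq⁴, so T_eq⁴ = S(1−A)/(4σ).
T_eq = [7.35×10⁵ × 0.57 / (4 × 5.67×10⁻⁸)]^(1/4) = (1.85×10¹²)^(1/4) = 1170 K.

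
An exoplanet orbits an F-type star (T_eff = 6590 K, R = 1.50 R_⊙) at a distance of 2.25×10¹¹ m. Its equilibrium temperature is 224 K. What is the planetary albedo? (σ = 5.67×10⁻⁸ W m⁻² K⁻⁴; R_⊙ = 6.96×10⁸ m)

A ≈ 0.75

R_⋆ = 1.50 × 6.96×10⁸ = 1.04×10⁹ m.
L = 4πR_⋆²σT_⋆⁴ = 4π(1.04×10⁹)² × 5.67×10⁻⁸ × (6590)⁴ = 1.46×10²⁷ W.
S = L/(4πd²) = 2300 W m⁻².
From T_eq⁴ = S(1−A)/(4σ): 1−A = 4σT_eq⁴/S.
1−A = 4 × 5.67×10⁻⁸ × (224)⁴ / 2300 = 0.248.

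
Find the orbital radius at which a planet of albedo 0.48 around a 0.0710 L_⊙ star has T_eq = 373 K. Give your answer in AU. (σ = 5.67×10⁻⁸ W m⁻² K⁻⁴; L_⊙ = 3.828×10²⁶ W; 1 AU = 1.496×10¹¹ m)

d ≈ 0.107 AU

L = 0.0710 × 3.828×10²⁶ = 2.72×10²⁵ W.
From T_eq⁴ = L(1−A)/(16πσd²): d = √[L(1−A)/(16πσT_eq⁴)].
d = √[2.72×10²⁵ × 0.52 / (16π × 5.67×10⁻⁸ × (373)⁴)] = 1.60×10¹⁰ m = 0.107 AU.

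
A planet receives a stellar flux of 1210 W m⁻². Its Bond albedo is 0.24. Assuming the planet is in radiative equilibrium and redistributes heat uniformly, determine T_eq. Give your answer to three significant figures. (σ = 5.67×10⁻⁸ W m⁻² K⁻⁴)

T_eq ≈ 252 K

Energy balance: absorbed = emitted ⇒ πR²·S(1−A) = 4πR²·σT_eq⁴, so T_eq⁴ = S(1−A)/(4σ).
T_eq = [1210 × 0.76 / (4 × 5.67×10⁻⁸)]^(1/4) = (4.05×10⁹)^(1/4) = 252 K.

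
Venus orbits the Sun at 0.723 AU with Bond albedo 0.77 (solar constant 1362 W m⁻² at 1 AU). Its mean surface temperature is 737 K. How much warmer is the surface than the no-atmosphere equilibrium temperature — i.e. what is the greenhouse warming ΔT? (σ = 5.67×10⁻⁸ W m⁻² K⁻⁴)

S = 1362/0.723² = 2606 W m⁻².
T_eq = [S(1−A)/(4σ)]^(1/4) = [2606×0.23/(4×5.67×10⁻⁸)]^(1/4) = 226.7 K.
ΔT = T_surf − T_eq = 737 − 226.7.

ΔT ≈ 510.3 K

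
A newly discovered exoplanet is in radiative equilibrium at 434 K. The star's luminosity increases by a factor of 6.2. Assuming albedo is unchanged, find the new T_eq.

T_eq ≈ 685 K

T_eq ∝ L^(1/4) · d^(−1/2).
T′ = 434 × 6.2^(1/4) = 685 K.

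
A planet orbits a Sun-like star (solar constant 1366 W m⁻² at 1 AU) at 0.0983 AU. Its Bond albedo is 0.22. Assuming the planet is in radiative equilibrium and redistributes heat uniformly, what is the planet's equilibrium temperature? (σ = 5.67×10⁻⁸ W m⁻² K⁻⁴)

Flux at 0.0983 AU: S = 1366/0.0983² = 1.41×10⁵ W m⁻².
Energy balance: absorbed = emitted ⇒ πR²·S(1−A) = 4πR²·σT_eq⁴, so T_eq⁴ = S(1−A)/(4σ).
T_eq = [1.41×10⁵ × 0.78 / (4 × 5.67×10⁻⁸)]^(1/4) = (4.86×10¹¹)^(1/4) = 835 K.

T_eq ≈ 835 K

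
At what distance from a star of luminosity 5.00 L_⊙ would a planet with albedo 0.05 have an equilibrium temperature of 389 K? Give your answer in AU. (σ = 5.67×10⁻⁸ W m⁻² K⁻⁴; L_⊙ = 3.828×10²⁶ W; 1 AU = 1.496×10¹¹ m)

d ≈ 1.12 AU

L = 5.00 × 3.828×10²⁶ = 1.91×10²⁷ W.
From T_eq⁴ = L(1−A)/(16πσd²): d = √[L(1−A)/(16πσT_eq⁴)].
d = √[1.91×10²⁷ × 0.95 / (16π × 5.67×10⁻⁸ × (389)⁴)] = 1.67×10¹¹ m = 1.12 AU.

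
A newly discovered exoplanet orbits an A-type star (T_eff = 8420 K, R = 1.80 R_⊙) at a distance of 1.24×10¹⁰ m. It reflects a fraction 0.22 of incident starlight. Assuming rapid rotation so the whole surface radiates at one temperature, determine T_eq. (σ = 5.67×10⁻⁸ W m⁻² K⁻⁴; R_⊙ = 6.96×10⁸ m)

R_⋆ = 1.80 × 6.96×10⁸ = 1.25×10⁹ m.
L = 4πR_⋆²σT_⋆⁴ = 4π(1.25×10⁹)² × 5.67×10⁻⁸ × (8420)⁴ = 5.62×10²⁷ W.
S = L/(4πd²) = 2.91×10⁶ W m⁻².
Energy balance: absorbed = emitted ⇒ πR²·S(1−A) = 4πR²·σT_eq⁴, so T_eq⁴ = S(1−A)/(4σ).
T_eq = [2.91×10⁶ × 0.78 / (4 × 5.67×10⁻⁸)]^(1/4) = (1.00×10¹³)^(1/4) = 1780 K.

T_eq ≈ 1780 K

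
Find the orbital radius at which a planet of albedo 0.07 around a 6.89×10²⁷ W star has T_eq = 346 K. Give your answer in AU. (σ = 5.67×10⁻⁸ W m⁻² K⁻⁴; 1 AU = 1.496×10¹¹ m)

d ≈ 2.65 AU

From T_eq⁴ = L(1−A)/(16πσd²): d = √[L(1−A)/(16πσT_eq⁴)].
d = √[6.89×10²⁷ × 0.93 / (16π × 5.67×10⁻⁸ × (346)⁴)] = 3.96×10¹¹ m = 2.65 AU.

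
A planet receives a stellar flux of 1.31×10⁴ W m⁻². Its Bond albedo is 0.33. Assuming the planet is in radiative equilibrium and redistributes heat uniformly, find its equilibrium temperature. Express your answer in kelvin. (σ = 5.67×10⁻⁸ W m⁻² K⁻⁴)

T_eq ≈ 444 K

Energy balance: absorbed = emitted ⇒ πR²·S(1−A) = 4πR²·σT_eq⁴, so T_eq⁴ = S(1−A)/(4σ).
T_eq = [1.31×10⁴ × 0.67 / (4 × 5.67×10⁻⁸)]^(1/4) = (3.87×10¹⁰)^(1/4) = 444 K.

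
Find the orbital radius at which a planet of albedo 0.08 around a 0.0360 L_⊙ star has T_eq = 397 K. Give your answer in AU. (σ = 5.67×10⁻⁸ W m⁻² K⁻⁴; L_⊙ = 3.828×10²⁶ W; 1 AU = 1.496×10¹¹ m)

d ≈ 0.0895 AU

L = 0.0360 × 3.828×10²⁶ = 1.38×10²⁵ W.
From T_eq⁴ = L(1−A)/(16πσd²): d = √[L(1−A)/(16πσT_eq⁴)].
d = √[1.38×10²⁵ × 0.92 / (16π × 5.67×10⁻⁸ × (397)⁴)] = 1.34×10¹⁰ m = 0.0895 AU.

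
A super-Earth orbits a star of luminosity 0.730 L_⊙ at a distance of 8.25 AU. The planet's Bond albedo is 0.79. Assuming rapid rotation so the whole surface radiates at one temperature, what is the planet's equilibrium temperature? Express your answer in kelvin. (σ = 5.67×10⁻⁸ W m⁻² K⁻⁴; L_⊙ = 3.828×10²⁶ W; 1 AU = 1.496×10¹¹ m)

T_eq ≈ 60.6 K

d = 8.25 AU = 1.23×10¹² m.
L = 0.730 × 3.828×10²⁶ = 2.79×10²⁶ W.
Flux: S = L/(4πd²) = 2.79×10²⁶/(4π×(1.23×10¹²)²) = 14.6 W m⁻².
Energy balance: absorbed = emitted ⇒ πR²·S(1−A) = 4πR²·σT_eq⁴, so T_eq⁴ = S(1−A)/(4σ).
T_eq = [14.6 × 0.21 / (4 × 5.67×10⁻⁸)]^(1/4) = (1.35×10⁷)^(1/4) = 60.6 K.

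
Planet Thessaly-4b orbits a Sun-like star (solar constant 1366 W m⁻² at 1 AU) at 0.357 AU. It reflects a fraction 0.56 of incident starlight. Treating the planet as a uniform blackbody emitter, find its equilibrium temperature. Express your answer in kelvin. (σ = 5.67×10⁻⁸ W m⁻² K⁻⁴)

Flux at 0.357 AU: S = 1366/0.357² = 1.07×10⁴ W m⁻².
Energy balance: absorbed = emitted ⇒ πR²·S(1−A) = 4πR²·σT_eq⁴, so T_eq⁴ = S(1−A)/(4σ).
T_eq = [1.07×10⁴ × 0.44 / (4 × 5.67×10⁻⁸)]^(1/4) = (2.08×10¹⁰)^(1/4) = 380 K.

T_eq ≈ 380 K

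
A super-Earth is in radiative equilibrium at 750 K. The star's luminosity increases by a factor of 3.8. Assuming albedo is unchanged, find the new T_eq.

T_eq ≈ 1050 K

T_eq ∝ L^(1/4) · d^(−1/2).
T′ = 750 × 3.8^(1/4) = 1050 K.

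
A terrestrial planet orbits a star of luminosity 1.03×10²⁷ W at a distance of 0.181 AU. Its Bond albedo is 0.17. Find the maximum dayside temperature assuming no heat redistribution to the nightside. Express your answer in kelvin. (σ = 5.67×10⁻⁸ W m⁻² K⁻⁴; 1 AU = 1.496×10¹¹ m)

T_ss ≈ 1130 K

d = 0.181 AU = 2.71×10¹⁰ m.
Flux: S = L/(4πd²) = 1.03×10²⁷/(4π×(2.71×10¹⁰)²) = 1.12×10⁵ W m⁻².
With no redistribution each surface element balances locally: S(1−A) = σT⁴.
T = [1.12×10⁵ × 0.83 / 5.67×10⁻⁸]^(1/4) = (1.64×10¹²)^(1/4) = 1130 K.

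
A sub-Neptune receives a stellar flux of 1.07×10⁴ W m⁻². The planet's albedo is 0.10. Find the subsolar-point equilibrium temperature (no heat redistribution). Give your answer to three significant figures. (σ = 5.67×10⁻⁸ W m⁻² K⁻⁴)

At the subsolar point the surface absorbs S(1−A) and emits σT⁴ per unit area — no factor of 4, since only the local patch is in balance.
T = [1.07×10⁴ × 0.90 / 5.67×10⁻⁸]^(1/4) = (1.70×10¹¹)^(1/4) = 642 K.

T_ss ≈ 642 K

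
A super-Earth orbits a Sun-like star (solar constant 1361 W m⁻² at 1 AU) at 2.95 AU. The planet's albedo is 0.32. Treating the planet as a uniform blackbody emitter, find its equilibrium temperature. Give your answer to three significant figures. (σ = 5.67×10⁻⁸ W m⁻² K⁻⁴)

Flux at 2.95 AU: S = 1361/2.95² = 156 W m⁻².
Energy balance: absorbed = emitted ⇒ πR²·S(1−A) = 4πR²·σT_eq⁴, so T_eq⁴ = S(1−A)/(4σ).
T_eq = [156 × 0.68 / (4 × 5.67×10⁻⁸)]^(1/4) = (4.69×10⁸)^(1/4) = 147 K.

T_eq ≈ 147 K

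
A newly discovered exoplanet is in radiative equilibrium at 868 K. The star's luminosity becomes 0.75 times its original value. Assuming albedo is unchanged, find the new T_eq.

T_eq ≈ 808 K

T_eq ∝ L^(1/4) · d^(−1/2).
T′ = 868 × 0.75^(1/4) = 808 K.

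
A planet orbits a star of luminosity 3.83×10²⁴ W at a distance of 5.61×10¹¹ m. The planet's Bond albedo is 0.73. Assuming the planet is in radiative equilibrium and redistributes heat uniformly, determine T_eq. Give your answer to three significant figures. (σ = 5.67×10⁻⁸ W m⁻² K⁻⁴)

T_eq ≈ 32.8 K

Flux: S = L/(4πd²) = 3.83×10²⁴/(4π×(5.61×10¹¹)²) = 0.968 W m⁻².
Energy balance: absorbed = emitted ⇒ πR²·S(1−A) = 4πR²·σT_eq⁴, so T_eq⁴ = S(1−A)/(4σ).
T_eq = [0.968 × 0.27 / (4 × 5.67×10⁻⁸)]^(1/4) = (1.15×10⁶)^(1/4) = 32.8 K.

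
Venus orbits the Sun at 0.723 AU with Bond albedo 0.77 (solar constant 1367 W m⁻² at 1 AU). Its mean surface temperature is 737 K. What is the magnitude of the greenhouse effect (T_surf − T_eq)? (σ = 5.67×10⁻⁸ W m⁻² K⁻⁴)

S = 1367/0.723² = 2615 W m⁻².
T_eq = [S(1−A)/(4σ)]^(1/4) = [2615×0.23/(4×5.67×10⁻⁸)]^(1/4) = 226.9 K.
ΔT = T_surf − T_eq = 737 − 226.9.

ΔT ≈ 510.1 K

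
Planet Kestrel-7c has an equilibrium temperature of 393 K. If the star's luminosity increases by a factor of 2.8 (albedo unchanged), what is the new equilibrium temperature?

T_eq ∝ L^(1/4) · d^(−1/2).
T′ = 393 × 2.8^(1/4) = 508 K.

T_eq ≈ 508 K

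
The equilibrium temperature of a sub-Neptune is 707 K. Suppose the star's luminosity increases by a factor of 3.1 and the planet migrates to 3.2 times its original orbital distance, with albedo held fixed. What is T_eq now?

T_eq ≈ 524 K

T_eq ∝ L^(1/4) · d^(−1/2).
T′ = 707 × 3.1^(1/4) / 3.2^(1/2) = 524 K.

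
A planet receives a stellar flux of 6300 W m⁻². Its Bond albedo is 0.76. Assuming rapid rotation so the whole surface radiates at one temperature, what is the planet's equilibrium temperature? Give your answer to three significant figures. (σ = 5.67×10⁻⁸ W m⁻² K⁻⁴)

T_eq ≈ 286 K

Energy balance: absorbed = emitted ⇒ πR²·S(1−A) = 4πR²·σT_eq⁴, so T_eq⁴ = S(1−A)/(4σ).
T_eq = [6300 × 0.24 / (4 × 5.67×10⁻⁸)]^(1/4) = (6.67×10⁹)^(1/4) = 286 K.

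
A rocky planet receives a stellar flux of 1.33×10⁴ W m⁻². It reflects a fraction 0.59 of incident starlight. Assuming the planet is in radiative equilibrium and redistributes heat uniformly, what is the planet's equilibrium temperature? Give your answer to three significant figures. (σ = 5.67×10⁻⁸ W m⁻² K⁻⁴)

Energy balance: absorbed = emitted ⇒ πR²·S(1−A) = 4πR²·σT_eq⁴, so T_eq⁴ = S(1−A)/(4σ).
T_eq = [1.33×10⁴ × 0.41 / (4 × 5.67×10⁻⁸)]^(1/4) = (2.40×10¹⁰)^(1/4) = 394 K.

T_eq ≈ 394 K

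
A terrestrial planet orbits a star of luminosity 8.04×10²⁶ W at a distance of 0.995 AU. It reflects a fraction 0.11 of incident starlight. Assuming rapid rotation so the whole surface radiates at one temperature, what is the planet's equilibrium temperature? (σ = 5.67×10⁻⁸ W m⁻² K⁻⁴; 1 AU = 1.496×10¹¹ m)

T_eq ≈ 326 K

d = 0.995 AU = 1.49×10¹¹ m.
Flux: S = L/(4πd²) = 8.04×10²⁶/(4π×(1.49×10¹¹)²) = 2890 W m⁻².
Energy balance: absorbed = emitted ⇒ πR²·S(1−A) = 4πR²·σT_eq⁴, so T_eq⁴ = S(1−A)/(4σ).
T_eq = [2890 × 0.89 / (4 × 5.67×10⁻⁸)]^(1/4) = (1.13×10¹⁰)^(1/4) = 326 K.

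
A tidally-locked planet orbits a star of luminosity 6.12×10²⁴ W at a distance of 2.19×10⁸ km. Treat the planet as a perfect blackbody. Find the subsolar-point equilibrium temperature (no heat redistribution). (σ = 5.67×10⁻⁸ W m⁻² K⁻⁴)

d = 2.19×10⁸ km = 2.19×10¹¹ m.
Flux: S = L/(4πd²) = 6.12×10²⁴/(4π×(2.19×10¹¹)²) = 10.2 W m⁻².
At the subsolar point the surface absorbs S(1−A) and emits σT⁴ per unit area — no factor of 4, since only the local patch is in balance.
T = [10.2 × 1.00 / 5.67×10⁻⁸]^(1/4) = (1.79×10⁸)^(1/4) = 116 K.

T_ss ≈ 116 K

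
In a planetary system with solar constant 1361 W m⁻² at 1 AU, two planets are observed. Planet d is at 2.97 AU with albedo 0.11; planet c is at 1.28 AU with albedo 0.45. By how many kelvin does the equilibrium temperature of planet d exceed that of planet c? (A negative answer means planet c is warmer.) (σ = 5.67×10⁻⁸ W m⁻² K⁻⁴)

ΔT ≈ -55.0 K

T_eq = [S₀(1−A)/(4σd²)]^(1/4), so T ∝ (1−A)^(1/4) / √d.
T₁ = [1361×0.89/(4×5.67×10⁻⁸×2.97²)]^(1/4) = 156.86 K.
T₂ = [1361×0.55/(4×5.67×10⁻⁸×1.28²)]^(1/4) = 211.86 K.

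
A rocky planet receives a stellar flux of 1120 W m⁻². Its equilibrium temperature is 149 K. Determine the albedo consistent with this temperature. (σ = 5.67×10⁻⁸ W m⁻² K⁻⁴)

From T_eq⁴ = S(1−A)/(4σ): 1−A = 4σT_eq⁴/S.
1−A = 4 × 5.67×10⁻⁸ × (149)⁴ / 1120 = 0.100.

A ≈ 0.90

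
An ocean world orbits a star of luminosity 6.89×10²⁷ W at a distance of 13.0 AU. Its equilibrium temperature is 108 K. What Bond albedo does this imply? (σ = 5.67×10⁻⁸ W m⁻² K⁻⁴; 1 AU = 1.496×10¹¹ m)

A ≈ 0.79

d = 13.0 AU = 1.94×10¹² m.
Flux: S = L/(4πd²) = 6.89×10²⁷/(4π×(1.94×10¹²)²) = 145 W m⁻².
From T_eq⁴ = S(1−A)/(4σ): 1−A = 4σT_eq⁴/S.
1−A = 4 × 5.67×10⁻⁸ × (108)⁴ / 145 = 0.213.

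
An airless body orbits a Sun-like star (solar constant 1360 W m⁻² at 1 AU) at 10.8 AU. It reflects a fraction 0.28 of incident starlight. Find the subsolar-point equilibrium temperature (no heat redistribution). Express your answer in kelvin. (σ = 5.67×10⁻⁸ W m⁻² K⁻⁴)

T_ss ≈ 110 K

Flux at 10.8 AU: S = 1360/10.8² = 11.7 W m⁻².
At the subsolar point the surface absorbs S(1−A) and emits σT⁴ per unit area — no factor of 4, since only the local patch is in balance.
T = [11.7 × 0.72 / 5.67×10⁻⁸]^(1/4) = (1.48×10⁸)^(1/4) = 110 K.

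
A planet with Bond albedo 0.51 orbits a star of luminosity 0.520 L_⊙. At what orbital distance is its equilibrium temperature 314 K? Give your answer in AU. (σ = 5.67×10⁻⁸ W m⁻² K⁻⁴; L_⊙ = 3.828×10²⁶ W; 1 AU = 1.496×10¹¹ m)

L = 0.520 × 3.828×10²⁶ = 1.99×10²⁶ W.
From T_eq⁴ = L(1−A)/(16πσd²): d = √[L(1−A)/(16πσT_eq⁴)].
d = √[1.99×10²⁶ × 0.49 / (16π × 5.67×10⁻⁸ × (314)⁴)] = 5.93×10¹⁰ m = 0.397 AU.

d ≈ 0.397 AU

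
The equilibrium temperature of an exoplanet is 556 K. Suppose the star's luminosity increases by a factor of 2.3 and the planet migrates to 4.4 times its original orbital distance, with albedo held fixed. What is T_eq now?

T_eq ≈ 326 K

T_eq ∝ L^(1/4) · d^(−1/2).
T′ = 556 × 2.3^(1/4) / 4.4^(1/2) = 326 K.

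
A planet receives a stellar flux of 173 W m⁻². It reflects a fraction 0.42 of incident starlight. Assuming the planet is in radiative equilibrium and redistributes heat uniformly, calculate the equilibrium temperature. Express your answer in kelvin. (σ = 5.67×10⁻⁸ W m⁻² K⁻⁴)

T_eq ≈ 145 K

Energy balance: absorbed = emitted ⇒ πR²·S(1−A) = 4πR²·σT_eq⁴, so T_eq⁴ = S(1−A)/(4σ).
T_eq = [173 × 0.58 / (4 × 5.67×10⁻⁸)]^(1/4) = (4.42×10⁸)^(1/4) = 145 K.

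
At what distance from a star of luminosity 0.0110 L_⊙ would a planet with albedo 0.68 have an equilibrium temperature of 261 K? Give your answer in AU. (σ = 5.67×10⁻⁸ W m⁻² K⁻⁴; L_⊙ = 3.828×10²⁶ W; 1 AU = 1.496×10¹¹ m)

d ≈ 0.0675 AU

L = 0.0110 × 3.828×10²⁶ = 4.21×10²⁴ W.
From T_eq⁴ = L(1−A)/(16πσd²): d = √[L(1−A)/(16πσT_eq⁴)].
d = √[4.21×10²⁴ × 0.32 / (16π × 5.67×10⁻⁸ × (261)⁴)] = 1.01×10¹⁰ m = 0.0675 AU.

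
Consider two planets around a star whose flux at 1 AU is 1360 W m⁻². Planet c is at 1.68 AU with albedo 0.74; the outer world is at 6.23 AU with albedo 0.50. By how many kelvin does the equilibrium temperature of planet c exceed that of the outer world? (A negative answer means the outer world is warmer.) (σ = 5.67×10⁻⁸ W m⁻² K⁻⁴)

T_eq = [S₀(1−A)/(4σd²)]^(1/4), so T ∝ (1−A)^(1/4) / √d.
T₁ = [1360×0.26/(4×5.67×10⁻⁸×1.68²)]^(1/4) = 153.31 K.
T₂ = [1360×0.50/(4×5.67×10⁻⁸×6.23²)]^(1/4) = 93.75 K.

ΔT ≈ 59.6 K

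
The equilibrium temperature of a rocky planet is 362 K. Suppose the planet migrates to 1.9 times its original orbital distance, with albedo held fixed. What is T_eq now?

T_eq ≈ 263 K

T_eq ∝ L^(1/4) · d^(−1/2).
T′ = 362 / 1.9^(1/2) = 263 K.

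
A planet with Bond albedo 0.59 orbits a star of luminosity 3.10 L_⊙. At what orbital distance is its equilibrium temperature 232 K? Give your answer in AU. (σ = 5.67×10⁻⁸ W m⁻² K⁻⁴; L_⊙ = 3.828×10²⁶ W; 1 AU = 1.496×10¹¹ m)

L = 3.10 × 3.828×10²⁶ = 1.19×10²⁷ W.
From T_eq⁴ = L(1−A)/(16πσd²): d = √[L(1−A)/(16πσT_eq⁴)].
d = √[1.19×10²⁷ × 0.41 / (16π × 5.67×10⁻⁸ × (232)⁴)] = 2.43×10¹¹ m = 1.62 AU.

d ≈ 1.62 AU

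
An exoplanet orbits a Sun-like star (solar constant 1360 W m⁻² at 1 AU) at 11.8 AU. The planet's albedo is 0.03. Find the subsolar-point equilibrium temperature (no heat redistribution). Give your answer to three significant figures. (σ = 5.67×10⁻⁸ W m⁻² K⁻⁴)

Flux at 11.8 AU: S = 1360/11.8² = 9.77 W m⁻².
At the subsolar point the surface absorbs S(1−A) and emits σT⁴ per unit area — no factor of 4, since only the local patch is in balance.
T = [9.77 × 0.97 / 5.67×10⁻⁸]^(1/4) = (1.67×10⁸)^(1/4) = 114 K.

T_ss ≈ 114 K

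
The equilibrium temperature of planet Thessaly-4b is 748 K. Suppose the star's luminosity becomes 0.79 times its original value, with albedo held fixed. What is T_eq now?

T_eq ≈ 705 K

T_eq ∝ L^(1/4) · d^(−1/2).
T′ = 748 × 0.79^(1/4) = 705 K.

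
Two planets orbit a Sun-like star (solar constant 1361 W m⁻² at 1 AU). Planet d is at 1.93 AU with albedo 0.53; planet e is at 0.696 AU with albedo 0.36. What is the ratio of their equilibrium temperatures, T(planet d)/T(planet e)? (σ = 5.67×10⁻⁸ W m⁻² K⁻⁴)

T_eq = [S₀(1−A)/(4σd²)]^(1/4), so T ∝ (1−A)^(1/4) / √d.
T₁ = [1361×0.47/(4×5.67×10⁻⁸×1.93²)]^(1/4) = 165.88 K.
T₂ = [1361×0.64/(4×5.67×10⁻⁸×0.696²)]^(1/4) = 298.40 K.

T₁/T₂ ≈ 0.556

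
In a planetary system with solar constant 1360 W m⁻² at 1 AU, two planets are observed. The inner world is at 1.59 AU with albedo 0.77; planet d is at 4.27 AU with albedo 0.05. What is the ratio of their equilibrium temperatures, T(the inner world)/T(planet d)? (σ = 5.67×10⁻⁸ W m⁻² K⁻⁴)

T_eq = [S₀(1−A)/(4σd²)]^(1/4), so T ∝ (1−A)^(1/4) / √d.
T₁ = [1360×0.23/(4×5.67×10⁻⁸×1.59²)]^(1/4) = 152.83 K.
T₂ = [1360×0.95/(4×5.67×10⁻⁸×4.27²)]^(1/4) = 132.95 K.

T₁/T₂ ≈ 1.150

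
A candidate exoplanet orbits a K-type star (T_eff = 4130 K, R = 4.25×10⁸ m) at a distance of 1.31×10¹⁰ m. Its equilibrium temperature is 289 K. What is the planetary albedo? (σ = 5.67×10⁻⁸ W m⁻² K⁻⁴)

A ≈ 0.91

L = 4πR_⋆²σT_⋆⁴ = 4π(4.25×10⁸)² × 5.67×10⁻⁸ × (4130)⁴ = 3.74×10²⁵ W.
S = L/(4πd²) = 1.74×10⁴ W m⁻².
From T_eq⁴ = S(1−A)/(4σ): 1−A = 4σT_eq⁴/S.
1−A = 4 × 5.67×10⁻⁸ × (289)⁴ / 1.74×10⁴ = 0.091.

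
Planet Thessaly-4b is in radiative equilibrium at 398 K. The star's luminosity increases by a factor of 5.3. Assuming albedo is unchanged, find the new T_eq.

T_eq ≈ 604 K

T_eq ∝ L^(1/4) · d^(−1/2).
T′ = 398 × 5.3^(1/4) = 604 K.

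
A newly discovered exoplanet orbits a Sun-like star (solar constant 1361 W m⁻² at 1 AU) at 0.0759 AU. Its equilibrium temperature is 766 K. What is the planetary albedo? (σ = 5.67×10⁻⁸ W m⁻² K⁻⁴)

A ≈ 0.67

Flux at 0.0759 AU: S = 1361/0.0759² = 2.36×10⁵ W m⁻².
From T_eq⁴ = S(1−A)/(4σ): 1−A = 4σT_eq⁴/S.
1−A = 4 × 5.67×10⁻⁸ × (766)⁴ / 2.36×10⁵ = 0.331.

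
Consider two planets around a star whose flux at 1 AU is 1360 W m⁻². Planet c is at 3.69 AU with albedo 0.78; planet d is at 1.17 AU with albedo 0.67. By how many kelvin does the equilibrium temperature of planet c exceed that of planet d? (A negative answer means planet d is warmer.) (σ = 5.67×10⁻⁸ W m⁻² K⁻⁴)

T_eq = [S₀(1−A)/(4σd²)]^(1/4), so T ∝ (1−A)^(1/4) / √d.
T₁ = [1360×0.22/(4×5.67×10⁻⁸×3.69²)]^(1/4) = 99.21 K.
T₂ = [1360×0.33/(4×5.67×10⁻⁸×1.17²)]^(1/4) = 194.99 K.

ΔT ≈ -95.8 K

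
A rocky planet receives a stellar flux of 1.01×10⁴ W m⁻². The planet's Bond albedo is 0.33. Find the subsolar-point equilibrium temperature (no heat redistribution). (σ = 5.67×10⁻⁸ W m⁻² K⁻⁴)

At the subsolar point the surface absorbs S(1−A) and emits σT⁴ per unit area — no factor of 4, since only the local patch is in balance.
T = [1.01×10⁴ × 0.67 / 5.67×10⁻⁸]^(1/4) = (1.19×10¹¹)^(1/4) = 588 K.

T_ss ≈ 588 K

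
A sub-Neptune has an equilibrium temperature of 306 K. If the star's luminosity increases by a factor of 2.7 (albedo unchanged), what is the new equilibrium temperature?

T_eq ∝ L^(1/4) · d^(−1/2).
T′ = 306 × 2.7^(1/4) = 392 K.

T_eq ≈ 392 K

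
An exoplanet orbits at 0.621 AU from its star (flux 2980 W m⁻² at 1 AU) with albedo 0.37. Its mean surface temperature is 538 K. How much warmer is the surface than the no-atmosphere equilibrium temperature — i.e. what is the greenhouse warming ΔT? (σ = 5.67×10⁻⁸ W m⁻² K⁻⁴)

ΔT ≈ 155.2 K

S = 2980/0.621² = 7727 W m⁻².
T_eq = [S(1−A)/(4σ)]^(1/4) = [7727×0.63/(4×5.67×10⁻⁸)]^(1/4) = 382.8 K.
ΔT = T_surf − T_eq = 538 − 382.8.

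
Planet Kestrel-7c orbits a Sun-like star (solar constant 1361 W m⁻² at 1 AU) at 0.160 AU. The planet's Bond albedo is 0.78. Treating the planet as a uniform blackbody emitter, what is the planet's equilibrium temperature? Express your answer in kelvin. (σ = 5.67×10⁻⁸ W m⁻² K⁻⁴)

T_eq ≈ 477 K

Flux at 0.160 AU: S = 1361/0.160² = 5.32×10⁴ W m⁻².
Energy balance: absorbed = emitted ⇒ πR²·S(1−A) = 4πR²·σT_eq⁴, so T_eq⁴ = S(1−A)/(4σ).
T_eq = [5.32×10⁴ × 0.22 / (4 × 5.67×10⁻⁸)]^(1/4) = (5.16×10¹⁰)^(1/4) = 477 K.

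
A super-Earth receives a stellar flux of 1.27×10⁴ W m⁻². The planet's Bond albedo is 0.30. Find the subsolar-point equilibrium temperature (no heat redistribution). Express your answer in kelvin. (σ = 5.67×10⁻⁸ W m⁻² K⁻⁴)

At the subsolar point the surface absorbs S(1−A) and emits σT⁴ per unit area — no factor of 4, since only the local patch is in balance.
T = [1.27×10⁴ × 0.70 / 5.67×10⁻⁸]^(1/4) = (1.57×10¹¹)^(1/4) = 629 K.

T_ss ≈ 629 K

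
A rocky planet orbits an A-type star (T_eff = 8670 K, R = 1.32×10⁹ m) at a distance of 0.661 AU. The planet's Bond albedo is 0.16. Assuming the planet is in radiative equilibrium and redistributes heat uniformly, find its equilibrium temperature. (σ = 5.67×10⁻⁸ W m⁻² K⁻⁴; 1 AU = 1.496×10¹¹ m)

T_eq ≈ 678 K

d = 0.661 AU = 9.89×10¹⁰ m.
L = 4πR_⋆²σT_⋆⁴ = 4π(1.32×10⁹)² × 5.67×10⁻⁸ × (8670)⁴ = 7.01×10²⁷ W.
S = L/(4πd²) = 5.71×10⁴ W m⁻².
Energy balance: absorbed = emitted ⇒ πR²·S(1−A) = 4πR²·σT_eq⁴, so T_eq⁴ = S(1−A)/(4σ).
T_eq = [5.71×10⁴ × 0.84 / (4 × 5.67×10⁻⁸)]^(1/4) = (2.11×10¹¹)^(1/4) = 678 K.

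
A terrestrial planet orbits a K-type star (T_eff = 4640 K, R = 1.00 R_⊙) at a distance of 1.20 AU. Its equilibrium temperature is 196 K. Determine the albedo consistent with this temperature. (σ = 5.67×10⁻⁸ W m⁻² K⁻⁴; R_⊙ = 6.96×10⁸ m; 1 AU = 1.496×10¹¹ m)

R_⋆ = 1.00 × 6.96×10⁸ = 6.96×10⁸ m.
d = 1.20 AU = 1.80×10¹¹ m.
L = 4πR_⋆²σT_⋆⁴ = 4π(6.96×10⁸)² × 5.67×10⁻⁸ × (4640)⁴ = 1.60×10²⁶ W.
S = L/(4πd²) = 395 W m⁻².
From T_eq⁴ = S(1−A)/(4σ): 1−A = 4σT_eq⁴/S.
1−A = 4 × 5.67×10⁻⁸ × (196)⁴ / 395 = 0.847.

A ≈ 0.15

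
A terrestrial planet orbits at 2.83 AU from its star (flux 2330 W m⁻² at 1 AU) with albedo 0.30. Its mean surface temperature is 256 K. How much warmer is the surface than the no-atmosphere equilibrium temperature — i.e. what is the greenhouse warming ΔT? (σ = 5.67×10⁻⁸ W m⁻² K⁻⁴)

S = 2330/2.83² = 290.9 W m⁻².
T_eq = [S(1−A)/(4σ)]^(1/4) = [290.9×0.70/(4×5.67×10⁻⁸)]^(1/4) = 173.1 K.
ΔT = T_surf − T_eq = 256 − 173.1.

ΔT ≈ 82.9 K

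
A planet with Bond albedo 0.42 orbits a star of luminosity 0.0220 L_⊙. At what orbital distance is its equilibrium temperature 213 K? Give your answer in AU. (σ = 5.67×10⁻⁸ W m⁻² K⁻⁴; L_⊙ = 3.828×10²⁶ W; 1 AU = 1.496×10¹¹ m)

d ≈ 0.193 AU

L = 0.0220 × 3.828×10²⁶ = 8.42×10²⁴ W.
From T_eq⁴ = L(1−A)/(16πσd²): d = √[L(1−A)/(16πσT_eq⁴)].
d = √[8.42×10²⁴ × 0.58 / (16π × 5.67×10⁻⁸ × (213)⁴)] = 2.89×10¹⁰ m = 0.193 AU.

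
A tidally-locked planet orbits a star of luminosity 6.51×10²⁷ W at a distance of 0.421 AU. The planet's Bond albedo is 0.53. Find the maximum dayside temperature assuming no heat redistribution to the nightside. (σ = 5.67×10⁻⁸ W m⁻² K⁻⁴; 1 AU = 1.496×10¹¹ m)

T_ss ≈ 1020 K

d = 0.421 AU = 6.30×10¹⁰ m.
Flux: S = L/(4πd²) = 6.51×10²⁷/(4π×(6.30×10¹⁰)²) = 1.31×10⁵ W m⁻².
With no redistribution each surface element balances locally: S(1−A) = σT⁴.
T = [1.31×10⁵ × 0.47 / 5.67×10⁻⁸]^(1/4) = (1.08×10¹²)^(1/4) = 1020 K.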